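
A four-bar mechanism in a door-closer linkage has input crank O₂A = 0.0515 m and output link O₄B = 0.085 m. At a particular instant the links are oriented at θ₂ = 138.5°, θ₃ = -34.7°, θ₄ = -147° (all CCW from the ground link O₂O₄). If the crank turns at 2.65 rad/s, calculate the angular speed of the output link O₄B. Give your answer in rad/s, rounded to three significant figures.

0.205

ω₂ = 2.65 rad/s
Differentiating the loop-closure r₂e^{iθ₂}+r₃e^{iθ₃}=r₁+r₄e^{iθ₄} gives r₂ω₂e^{iθ₂}+r₃ω₃e^{iθ₃}=r₄ω₄e^{iθ₄}.
Eliminating the other unknown: ω₄ = r₂ω₂ sin(θ₂−θ₃) / [r₄ sin(θ₄−θ₃)].
Numerator sine = +0.11840; denominator sine = -0.92521.
Result = 0.0515·2.65·(+0.11840) / (0.085·(-0.92521)) = -0.20548 rad/s; magnitude 0.20548 rad/s.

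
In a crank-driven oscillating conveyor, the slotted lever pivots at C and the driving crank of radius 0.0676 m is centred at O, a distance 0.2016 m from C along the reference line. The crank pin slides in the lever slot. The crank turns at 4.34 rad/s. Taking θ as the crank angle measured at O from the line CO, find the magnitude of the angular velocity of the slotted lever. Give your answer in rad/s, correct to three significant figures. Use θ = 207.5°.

ω = 4.34 rad/s
Crank pin A relative to C: A = (d + r cosθ, r sinθ); lever angle φ = atan2(r sinθ, d + r cosθ).
Differentiating tanφ: φ̇ = rω(d cosθ + r)/(d² + r² + 2dr cosθ).
d² + r² + 2dr cosθ = |CA|² = 0.0210357 m²;  d cosθ + r = -0.11122 m.
|ω_lever| = |0.0676·4.34·-0.11122| / 0.0210357 = 1.5512 rad/s.

1.55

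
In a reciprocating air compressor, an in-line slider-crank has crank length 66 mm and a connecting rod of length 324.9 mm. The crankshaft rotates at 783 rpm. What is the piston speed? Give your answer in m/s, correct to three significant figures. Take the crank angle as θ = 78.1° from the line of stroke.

5.52

ω = 2π·783/60 = 82 rad/s
For an in-line slider-crank, x = r cosθ + √(L² − r² sin²θ), so v = −rω sinθ·[1 + r cosθ/√(L² − r² sin²θ)].
With r = 0.066 m, L = 0.3249 m, θ = 78.1°: √(L² − r² sin²θ) = 0.31842 m.
v = −0.066·82·0.97851·[1 + 0.066·0.20620/0.31842] = -5.5217 m/s.
|v| = 5.5217 m/s.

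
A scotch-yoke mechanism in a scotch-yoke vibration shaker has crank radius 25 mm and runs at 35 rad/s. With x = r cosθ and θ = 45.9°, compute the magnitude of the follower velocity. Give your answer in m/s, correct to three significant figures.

0.628

ω = 35 rad/s
x = r cosθ ⇒ ẋ = −rω sinθ.
|v| = rω|sinθ| = 0.025·35·|sin 45.9°| = 0.62836 m/s.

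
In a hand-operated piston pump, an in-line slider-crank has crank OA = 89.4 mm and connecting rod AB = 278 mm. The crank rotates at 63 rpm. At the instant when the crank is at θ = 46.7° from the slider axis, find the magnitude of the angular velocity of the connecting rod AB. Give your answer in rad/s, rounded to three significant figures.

ω = 6.597 rad/s (converted from 63 rpm).
The rod makes angle φ with the slider axis where L sinφ = r sinθ; differentiating, L cosφ·φ̇ = r ω cosθ.
L cosφ = √(L² − r² sin²θ) = 0.27028 m.
|ω_rod| = r ω |cosθ| / √(L² − r² sin²θ) = 0.0894·6.597·0.68582/0.27028 = 1.4966 rad/s.

1.50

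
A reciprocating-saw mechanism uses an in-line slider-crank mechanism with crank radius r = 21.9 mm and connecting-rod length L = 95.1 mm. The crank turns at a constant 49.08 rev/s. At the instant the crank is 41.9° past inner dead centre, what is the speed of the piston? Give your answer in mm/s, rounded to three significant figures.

ω = 2π·49.1 = 308.4 rad/s
For an in-line slider-crank, x = r cosθ + √(L² − r² sin²θ), so v = −rω sinθ·[1 + r cosθ/√(L² − r² sin²θ)].
With r = 0.0219 m, L = 0.0951 m, θ = 41.9°: √(L² − r² sin²θ) = 0.093969 m.
v = −0.0219·308.4·0.66783·[1 + 0.0219·0.74431/0.093969] = -5.2926 m/s.
|v| = 5.2926 m/s = 5292.6 mm/s.

5290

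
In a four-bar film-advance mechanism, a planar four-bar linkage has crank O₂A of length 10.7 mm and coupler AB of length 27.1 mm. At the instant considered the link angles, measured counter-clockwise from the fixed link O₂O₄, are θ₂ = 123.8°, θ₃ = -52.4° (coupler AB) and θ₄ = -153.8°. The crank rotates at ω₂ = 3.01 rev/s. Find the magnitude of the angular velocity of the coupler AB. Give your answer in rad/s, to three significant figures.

7.55

ω₂ = 18.91 rad/s (from 3.01 rev/s).
Differentiating the loop-closure r₂e^{iθ₂}+r₃e^{iθ₃}=r₁+r₄e^{iθ₄} gives r₂ω₂e^{iθ₂}+r₃ω₃e^{iθ₃}=r₄ω₄e^{iθ₄}.
Eliminating the other unknown: ω₃ = r₂ω₂ sin(θ₄−θ₂) / [r₃ sin(θ₃−θ₄)].
Numerator sine = +0.99122; denominator sine = +0.98027.
Result = 0.0107·18.91·(+0.99122) / (0.0271·(+0.98027)) = +7.5506 rad/s; magnitude 7.5506 rad/s.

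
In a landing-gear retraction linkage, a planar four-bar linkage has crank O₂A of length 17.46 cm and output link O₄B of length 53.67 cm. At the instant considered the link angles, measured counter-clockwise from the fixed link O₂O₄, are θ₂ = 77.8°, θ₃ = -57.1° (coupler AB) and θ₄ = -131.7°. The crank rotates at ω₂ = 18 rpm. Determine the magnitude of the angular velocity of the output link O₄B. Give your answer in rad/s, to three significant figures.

0.451

ω₂ = 1.885 rad/s (from 18 rpm).
Differentiating the loop-closure r₂e^{iθ₂}+r₃e^{iθ₃}=r₁+r₄e^{iθ₄} gives r₂ω₂e^{iθ₂}+r₃ω₃e^{iθ₃}=r₄ω₄e^{iθ₄}.
Eliminating the other unknown: ω₄ = r₂ω₂ sin(θ₂−θ₃) / [r₄ sin(θ₄−θ₃)].
Numerator sine = +0.70834; denominator sine = -0.96410.
Result = 0.1746·1.885·(+0.70834) / (0.5367·(-0.96410)) = -0.45054 rad/s; magnitude 0.45054 rad/s.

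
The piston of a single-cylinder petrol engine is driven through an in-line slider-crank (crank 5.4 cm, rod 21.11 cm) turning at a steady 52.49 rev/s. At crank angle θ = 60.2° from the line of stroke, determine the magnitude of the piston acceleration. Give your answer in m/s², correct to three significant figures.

2160

ω = 2π·52.5 = 329.8 rad/s
x(θ) = r cosθ + √(L² − r² sin²θ); with ω constant, a = ω²·d²x/dθ².
d²x/dθ² = −r cosθ − r²(cos2θ)/√u − r⁴ sin²2θ/(4u^{3/2}),  u = L² − r² sin²θ = 0.0423674 m².
Substituting r = 0.054 m, L = 0.2111 m, θ = 60.2°: d²x/dθ² = -0.019849 m.
a = ω²·d²x/dθ² = (329.8)²·(-0.019849) = -2159 m/s²;  |a| = 2159 m/s².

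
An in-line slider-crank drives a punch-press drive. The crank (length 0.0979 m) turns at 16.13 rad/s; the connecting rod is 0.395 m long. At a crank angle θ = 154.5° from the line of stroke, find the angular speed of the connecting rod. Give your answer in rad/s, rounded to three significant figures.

3.63

ω = 16.13 rad/s
The rod makes angle φ with the slider axis where L sinφ = r sinθ; differentiating, L cosφ·φ̇ = r ω cosθ.
L cosφ = √(L² − r² sin²θ) = 0.39274 m.
|ω_rod| = r ω |cosθ| / √(L² − r² sin²θ) = 0.0979·16.13·0.90259/0.39274 = 3.6291 rad/s.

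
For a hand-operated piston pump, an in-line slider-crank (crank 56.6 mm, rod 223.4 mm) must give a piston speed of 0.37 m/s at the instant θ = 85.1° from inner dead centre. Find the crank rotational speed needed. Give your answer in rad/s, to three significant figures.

For an in-line slider-crank, |v_piston| = rω|sinθ|·[1 + r cosθ/√(L² − r² sin²θ)].
With r = 0.0566 m, L = 0.2234 m, θ = 85.1°: the bracketed kinematic factor |dx/dθ| = 0.057654 m.
ω = v/|dx/dθ| = 0.37/0.057654 = 6.4176 rad/s.

6.42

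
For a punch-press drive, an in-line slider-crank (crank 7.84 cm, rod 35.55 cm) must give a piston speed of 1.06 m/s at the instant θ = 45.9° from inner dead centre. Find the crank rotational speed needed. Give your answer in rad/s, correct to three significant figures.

16.3

For an in-line slider-crank, |v_piston| = rω|sinθ|·[1 + r cosθ/√(L² − r² sin²θ)].
With r = 0.0784 m, L = 0.3555 m, θ = 45.9°: the bracketed kinematic factor |dx/dθ| = 0.065052 m.
ω = v/|dx/dθ| = 1.06/0.065052 = 16.295 rad/s.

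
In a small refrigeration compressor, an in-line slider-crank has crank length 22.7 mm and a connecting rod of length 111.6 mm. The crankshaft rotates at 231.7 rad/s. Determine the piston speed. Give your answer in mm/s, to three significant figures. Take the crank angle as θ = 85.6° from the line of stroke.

5330

ω = 231.7 rad/s
For an in-line slider-crank, x = r cosθ + √(L² − r² sin²θ), so v = −rω sinθ·[1 + r cosθ/√(L² − r² sin²θ)].
With r = 0.0227 m, L = 0.1116 m, θ = 85.6°: √(L² − r² sin²θ) = 0.10928 m.
v = −0.0227·231.7·0.99705·[1 + 0.0227·0.07672/0.10928] = -5.3277 m/s.
|v| = 5.3277 m/s = 5327.7 mm/s.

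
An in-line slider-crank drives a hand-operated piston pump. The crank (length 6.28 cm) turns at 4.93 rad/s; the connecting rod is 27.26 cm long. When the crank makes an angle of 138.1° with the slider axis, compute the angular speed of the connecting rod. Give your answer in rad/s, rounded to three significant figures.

ω = 4.93 rad/s
The rod makes angle φ with the slider axis where L sinφ = r sinθ; differentiating, L cosφ·φ̇ = r ω cosθ.
L cosφ = √(L² − r² sin²θ) = 0.26935 m.
|ω_rod| = r ω |cosθ| / √(L² − r² sin²θ) = 0.0628·4.93·0.74431/0.26935 = 0.85553 rad/s.

0.856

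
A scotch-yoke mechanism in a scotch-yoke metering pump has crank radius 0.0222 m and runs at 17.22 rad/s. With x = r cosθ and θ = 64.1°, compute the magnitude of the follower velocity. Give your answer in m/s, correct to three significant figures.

0.344

ω = 17.22 rad/s
x = r cosθ ⇒ ẋ = −rω sinθ.
|v| = rω|sinθ| = 0.0222·17.22·|sin 64.1°| = 0.34389 m/s.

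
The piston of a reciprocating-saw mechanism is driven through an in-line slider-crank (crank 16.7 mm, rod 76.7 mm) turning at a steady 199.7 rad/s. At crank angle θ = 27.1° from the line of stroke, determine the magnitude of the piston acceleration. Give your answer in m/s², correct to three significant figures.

679

ω = 199.7 rad/s
x(θ) = r cosθ + √(L² − r² sin²θ); with ω constant, a = ω²·d²x/dθ².
d²x/dθ² = −r cosθ − r²(cos2θ)/√u − r⁴ sin²2θ/(4u^{3/2}),  u = L² − r² sin²θ = 0.00582501 m².
Substituting r = 0.0167 m, L = 0.0767 m, θ = 27.1°: d²x/dθ² = -0.017033 m.
a = ω²·d²x/dθ² = (199.7)²·(-0.017033) = -679.27 m/s²;  |a| = 679.27 m/s².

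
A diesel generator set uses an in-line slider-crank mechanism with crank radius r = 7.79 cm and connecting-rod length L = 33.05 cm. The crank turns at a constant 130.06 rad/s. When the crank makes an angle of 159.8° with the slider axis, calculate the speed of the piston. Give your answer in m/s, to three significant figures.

ω = 130.1 rad/s
For an in-line slider-crank, x = r cosθ + √(L² − r² sin²θ), so v = −rω sinθ·[1 + r cosθ/√(L² − r² sin²θ)].
With r = 0.0779 m, L = 0.3305 m, θ = 159.8°: √(L² − r² sin²θ) = 0.3294 m.
v = −0.0779·130.1·0.34530·[1 + 0.0779·-0.93849/0.3294] = -2.722 m/s.
|v| = 2.722 m/s.

2.72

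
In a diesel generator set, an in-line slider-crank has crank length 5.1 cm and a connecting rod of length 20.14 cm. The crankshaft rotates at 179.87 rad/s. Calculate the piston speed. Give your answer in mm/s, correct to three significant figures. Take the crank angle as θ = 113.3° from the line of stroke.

7560

ω = 179.9 rad/s
For an in-line slider-crank, x = r cosθ + √(L² − r² sin²θ), so v = −rω sinθ·[1 + r cosθ/√(L² − r² sin²θ)].
With r = 0.051 m, L = 0.2014 m, θ = 113.3°: √(L² − r² sin²θ) = 0.19588 m.
v = −0.051·179.9·0.91845·[1 + 0.051·-0.39555/0.19588] = -7.5576 m/s.
|v| = 7.5576 m/s = 7557.6 mm/s.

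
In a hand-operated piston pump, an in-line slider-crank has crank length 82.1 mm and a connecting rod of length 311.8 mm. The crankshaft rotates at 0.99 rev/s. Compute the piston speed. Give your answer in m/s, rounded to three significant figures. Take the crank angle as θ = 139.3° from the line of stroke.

ω = 2π·0.99 = 6.22 rad/s
For an in-line slider-crank, x = r cosθ + √(L² − r² sin²θ), so v = −rω sinθ·[1 + r cosθ/√(L² − r² sin²θ)].
With r = 0.0821 m, L = 0.3118 m, θ = 139.3°: √(L² − r² sin²θ) = 0.30717 m.
v = −0.0821·6.22·0.65210·[1 + 0.0821·-0.75813/0.30717] = -0.26554 m/s.
|v| = 0.26554 m/s.

0.266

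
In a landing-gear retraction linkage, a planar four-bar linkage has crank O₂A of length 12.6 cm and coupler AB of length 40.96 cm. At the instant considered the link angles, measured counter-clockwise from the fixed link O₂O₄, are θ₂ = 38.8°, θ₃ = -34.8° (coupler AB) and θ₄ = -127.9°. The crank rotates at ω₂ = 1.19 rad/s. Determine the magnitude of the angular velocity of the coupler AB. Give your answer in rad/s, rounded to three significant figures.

0.0843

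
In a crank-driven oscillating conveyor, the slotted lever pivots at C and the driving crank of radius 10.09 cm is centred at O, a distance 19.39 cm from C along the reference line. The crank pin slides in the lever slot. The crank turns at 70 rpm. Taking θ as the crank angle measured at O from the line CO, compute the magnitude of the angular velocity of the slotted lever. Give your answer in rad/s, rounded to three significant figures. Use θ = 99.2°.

ω = 7.33 rad/s (from 70 rpm).
Crank pin A relative to C: A = (d + r cosθ, r sinθ); lever angle φ = atan2(r sinθ, d + r cosθ).
Differentiating tanφ: φ̇ = rω(d cosθ + r)/(d² + r² + 2dr cosθ).
d² + r² + 2dr cosθ = |CA|² = 0.041522 m²;  d cosθ + r = +0.069899 m.
|ω_lever| = |0.1009·7.33·+0.069899| / 0.041522 = 1.2451 rad/s.

1.25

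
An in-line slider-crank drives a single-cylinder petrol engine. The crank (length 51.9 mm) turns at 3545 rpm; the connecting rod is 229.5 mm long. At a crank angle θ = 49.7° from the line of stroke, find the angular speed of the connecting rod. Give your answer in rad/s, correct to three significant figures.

ω = 371.2 rad/s (converted from 3545 rpm).
The rod makes angle φ with the slider axis where L sinφ = r sinθ; differentiating, L cosφ·φ̇ = r ω cosθ.
L cosφ = √(L² − r² sin²θ) = 0.22606 m.
|ω_rod| = r ω |cosθ| / √(L² − r² sin²θ) = 0.0519·371.2·0.64679/0.22606 = 55.125 rad/s.

55.1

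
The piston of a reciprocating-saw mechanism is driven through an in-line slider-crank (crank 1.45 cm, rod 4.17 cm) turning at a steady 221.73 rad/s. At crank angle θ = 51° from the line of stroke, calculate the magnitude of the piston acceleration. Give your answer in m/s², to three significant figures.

403

ω = 221.7 rad/s
x(θ) = r cosθ + √(L² − r² sin²θ); with ω constant, a = ω²·d²x/dθ².
d²x/dθ² = −r cosθ − r²(cos2θ)/√u − r⁴ sin²2θ/(4u^{3/2}),  u = L² − r² sin²θ = 0.00161191 m².
Substituting r = 0.0145 m, L = 0.0417 m, θ = 51°: d²x/dθ² = -0.0081997 m.
a = ω²·d²x/dθ² = (221.7)²·(-0.0081997) = -403.13 m/s²;  |a| = 403.13 m/s².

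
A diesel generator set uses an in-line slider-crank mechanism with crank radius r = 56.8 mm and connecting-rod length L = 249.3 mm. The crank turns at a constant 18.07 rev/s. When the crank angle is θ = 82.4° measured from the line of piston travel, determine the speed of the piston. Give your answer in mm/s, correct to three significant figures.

ω = 2π·18.1 = 113.5 rad/s
For an in-line slider-crank, x = r cosθ + √(L² − r² sin²θ), so v = −rω sinθ·[1 + r cosθ/√(L² − r² sin²θ)].
With r = 0.0568 m, L = 0.2493 m, θ = 82.4°: √(L² − r² sin²θ) = 0.24286 m.
v = −0.0568·113.5·0.99122·[1 + 0.0568·0.13226/0.24286] = -6.59 m/s.
|v| = 6.59 m/s = 6590 mm/s.

6590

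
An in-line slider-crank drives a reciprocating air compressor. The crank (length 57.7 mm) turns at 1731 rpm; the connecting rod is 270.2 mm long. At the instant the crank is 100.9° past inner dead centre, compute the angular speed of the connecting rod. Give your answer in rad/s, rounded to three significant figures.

ω = 181.3 rad/s (converted from 1731 rpm).
The rod makes angle φ with the slider axis where L sinφ = r sinθ; differentiating, L cosφ·φ̇ = r ω cosθ.
L cosφ = √(L² − r² sin²θ) = 0.26419 m.
|ω_rod| = r ω |cosθ| / √(L² − r² sin²θ) = 0.0577·181.3·0.18910/0.26419 = 7.4862 rad/s.

7.49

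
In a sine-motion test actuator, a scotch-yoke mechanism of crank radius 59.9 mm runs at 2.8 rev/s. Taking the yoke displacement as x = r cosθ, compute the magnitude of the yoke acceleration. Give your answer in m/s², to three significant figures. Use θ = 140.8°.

ω = 17.59 rad/s (from 2.8 rev/s).
x = r cosθ ⇒ ẍ = −rω² cosθ (ω constant).
|a| = rω²|cosθ| = 0.0599·(17.59)²·|cos 140.8°| = 14.367 m/s².

14.4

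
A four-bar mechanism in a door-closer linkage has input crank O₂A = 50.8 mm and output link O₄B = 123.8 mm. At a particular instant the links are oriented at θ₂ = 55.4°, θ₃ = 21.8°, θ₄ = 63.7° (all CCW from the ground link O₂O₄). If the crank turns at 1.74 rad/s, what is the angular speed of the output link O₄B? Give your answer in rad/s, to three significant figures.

0.592

ω₂ = 1.74 rad/s
Differentiating the loop-closure r₂e^{iθ₂}+r₃e^{iθ₃}=r₁+r₄e^{iθ₄} gives r₂ω₂e^{iθ₂}+r₃ω₃e^{iθ₃}=r₄ω₄e^{iθ₄}.
Eliminating the other unknown: ω₄ = r₂ω₂ sin(θ₂−θ₃) / [r₄ sin(θ₄−θ₃)].
Numerator sine = +0.55339; denominator sine = +0.66783.
Result = 0.0508·1.74·(+0.55339) / (0.1238·(+0.66783)) = +0.59164 rad/s; magnitude 0.59164 rad/s.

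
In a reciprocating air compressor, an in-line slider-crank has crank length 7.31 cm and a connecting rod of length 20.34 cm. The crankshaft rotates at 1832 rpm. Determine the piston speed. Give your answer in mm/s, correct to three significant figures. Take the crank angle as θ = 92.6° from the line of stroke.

13800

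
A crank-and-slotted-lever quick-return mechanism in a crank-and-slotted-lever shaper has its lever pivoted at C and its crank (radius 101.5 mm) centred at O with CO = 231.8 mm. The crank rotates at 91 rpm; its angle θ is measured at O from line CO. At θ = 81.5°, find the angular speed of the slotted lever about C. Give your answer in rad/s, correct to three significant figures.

ω = 9.529 rad/s (from 91 rpm).
Crank pin A relative to C: A = (d + r cosθ, r sinθ); lever angle φ = atan2(r sinθ, d + r cosθ).
Differentiating tanφ: φ̇ = rω(d cosθ + r)/(d² + r² + 2dr cosθ).
d² + r² + 2dr cosθ = |CA|² = 0.0709887 m²;  d cosθ + r = +0.13576 m.
|ω_lever| = |0.1015·9.529·+0.13576| / 0.0709887 = 1.8498 rad/s.

1.85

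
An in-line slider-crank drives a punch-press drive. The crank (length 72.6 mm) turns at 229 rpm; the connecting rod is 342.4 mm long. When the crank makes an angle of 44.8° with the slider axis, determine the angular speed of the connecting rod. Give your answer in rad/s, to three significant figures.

ω = 23.98 rad/s (converted from 229 rpm).
The rod makes angle φ with the slider axis where L sinφ = r sinθ; differentiating, L cosφ·φ̇ = r ω cosθ.
L cosφ = √(L² − r² sin²θ) = 0.33856 m.
|ω_rod| = r ω |cosθ| / √(L² − r² sin²θ) = 0.0726·23.98·0.70957/0.33856 = 3.6489 rad/s.

3.65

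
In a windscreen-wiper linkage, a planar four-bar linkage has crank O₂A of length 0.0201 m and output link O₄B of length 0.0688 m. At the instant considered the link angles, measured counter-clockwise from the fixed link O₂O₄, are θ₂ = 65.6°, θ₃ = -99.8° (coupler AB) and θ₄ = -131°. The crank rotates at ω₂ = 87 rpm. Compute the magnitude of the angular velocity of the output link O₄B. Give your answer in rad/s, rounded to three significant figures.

ω₂ = 9.111 rad/s (from 87 rpm).
Differentiating the loop-closure r₂e^{iθ₂}+r₃e^{iθ₃}=r₁+r₄e^{iθ₄} gives r₂ω₂e^{iθ₂}+r₃ω₃e^{iθ₃}=r₄ω₄e^{iθ₄}.
Eliminating the other unknown: ω₄ = r₂ω₂ sin(θ₂−θ₃) / [r₄ sin(θ₄−θ₃)].
Numerator sine = +0.25207; denominator sine = -0.51803.
Result = 0.0201·9.111·(+0.25207) / (0.0688·(-0.51803)) = -1.2952 rad/s; magnitude 1.2952 rad/s.

1.30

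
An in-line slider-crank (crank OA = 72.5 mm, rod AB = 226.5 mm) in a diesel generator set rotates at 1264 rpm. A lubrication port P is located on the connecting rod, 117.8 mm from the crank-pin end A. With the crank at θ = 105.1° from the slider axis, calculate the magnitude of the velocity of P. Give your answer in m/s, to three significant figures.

ω = 132.4 rad/s.  Crank-pin speed |V_A| = rω = 9.5965 m/s, perpendicular to OA.
Rod angle: sinφ = −(r/L) sinθ ⇒ φ = -18.001°; ω_rod = −rω cosθ/√(L²−r²sin²θ) = +11.605 rad/s.
V_P = V_A + ω_rod × AP, with AP = 0.1178 m along the rod.
Components: V_Px = −rω sinθ − a·ω_rod·sinφ = -8.8427 m/s;  V_Py = rω cosθ + a·ω_rod·cosφ = -1.1997 m/s.
|V_P| = √(V_Px² + V_Py²) = 8.9237 m/s.

8.92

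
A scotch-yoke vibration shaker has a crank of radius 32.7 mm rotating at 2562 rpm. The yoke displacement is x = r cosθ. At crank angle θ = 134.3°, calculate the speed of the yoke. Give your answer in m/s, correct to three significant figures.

ω = 268.3 rad/s (from 2562 rpm).
x = r cosθ ⇒ ẋ = −rω sinθ.
|v| = rω|sinθ| = 0.0327·268.3·|sin 134.3°| = 6.2789 m/s.

6.28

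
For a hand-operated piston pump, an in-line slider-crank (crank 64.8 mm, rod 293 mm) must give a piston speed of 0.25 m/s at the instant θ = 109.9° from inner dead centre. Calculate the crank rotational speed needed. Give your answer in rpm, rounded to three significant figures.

42.4

For an in-line slider-crank, |v_piston| = rω|sinθ|·[1 + r cosθ/√(L² − r² sin²θ)].
With r = 0.0648 m, L = 0.293 m, θ = 109.9°: the bracketed kinematic factor |dx/dθ| = 0.056241 m.
ω = v/|dx/dθ| = 0.25/0.056241 = 4.4451 rad/s.
N = 60ω/(2π) = 42.448 rpm.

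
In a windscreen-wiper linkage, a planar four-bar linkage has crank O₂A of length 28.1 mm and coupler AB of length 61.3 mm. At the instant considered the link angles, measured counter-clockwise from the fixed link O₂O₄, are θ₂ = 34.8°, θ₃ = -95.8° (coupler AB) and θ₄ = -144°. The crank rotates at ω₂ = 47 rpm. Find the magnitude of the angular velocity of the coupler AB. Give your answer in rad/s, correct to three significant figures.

0.0634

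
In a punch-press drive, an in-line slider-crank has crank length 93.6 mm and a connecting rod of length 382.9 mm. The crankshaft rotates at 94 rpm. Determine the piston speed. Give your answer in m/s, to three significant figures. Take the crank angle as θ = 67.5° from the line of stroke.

0.933

ω = 2π·94/60 = 9.844 rad/s
For an in-line slider-crank, x = r cosθ + √(L² − r² sin²θ), so v = −rω sinθ·[1 + r cosθ/√(L² − r² sin²θ)].
With r = 0.0936 m, L = 0.3829 m, θ = 67.5°: √(L² − r² sin²θ) = 0.37301 m.
v = −0.0936·9.844·0.92388·[1 + 0.0936·0.38268/0.37301] = -0.93297 m/s.
|v| = 0.93297 m/s.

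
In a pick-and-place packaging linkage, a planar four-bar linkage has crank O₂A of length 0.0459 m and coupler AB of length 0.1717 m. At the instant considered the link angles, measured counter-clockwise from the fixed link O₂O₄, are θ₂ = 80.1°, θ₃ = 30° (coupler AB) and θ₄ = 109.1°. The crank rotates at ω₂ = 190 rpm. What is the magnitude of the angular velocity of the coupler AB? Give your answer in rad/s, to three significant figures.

2.63

ω₂ = 19.9 rad/s (from 190 rpm).
Differentiating the loop-closure r₂e^{iθ₂}+r₃e^{iθ₃}=r₁+r₄e^{iθ₄} gives r₂ω₂e^{iθ₂}+r₃ω₃e^{iθ₃}=r₄ω₄e^{iθ₄}.
Eliminating the other unknown: ω₃ = r₂ω₂ sin(θ₄−θ₂) / [r₃ sin(θ₃−θ₄)].
Numerator sine = +0.48481; denominator sine = -0.98196.
Result = 0.0459·19.9·(+0.48481) / (0.1717·(-0.98196)) = -2.626 rad/s; magnitude 2.626 rad/s.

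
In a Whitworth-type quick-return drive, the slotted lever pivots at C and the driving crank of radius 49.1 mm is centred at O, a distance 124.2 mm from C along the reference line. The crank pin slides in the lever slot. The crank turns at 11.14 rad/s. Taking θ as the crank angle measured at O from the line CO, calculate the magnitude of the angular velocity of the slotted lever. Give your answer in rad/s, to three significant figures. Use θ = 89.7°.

ω = 11.14 rad/s
Crank pin A relative to C: A = (d + r cosθ, r sinθ); lever angle φ = atan2(r sinθ, d + r cosθ).
Differentiating tanφ: φ̇ = rω(d cosθ + r)/(d² + r² + 2dr cosθ).
d² + r² + 2dr cosθ = |CA|² = 0.0179003 m²;  d cosθ + r = +0.04975 m.
|ω_lever| = |0.0491·11.14·+0.04975| / 0.0179003 = 1.5202 rad/s.

1.52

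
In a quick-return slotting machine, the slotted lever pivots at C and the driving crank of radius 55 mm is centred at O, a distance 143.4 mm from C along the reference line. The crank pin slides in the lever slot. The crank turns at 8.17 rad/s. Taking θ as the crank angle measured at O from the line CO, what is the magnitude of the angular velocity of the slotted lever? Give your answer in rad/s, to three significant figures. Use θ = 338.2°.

ω = 8.17 rad/s
Crank pin A relative to C: A = (d + r cosθ, r sinθ); lever angle φ = atan2(r sinθ, d + r cosθ).
Differentiating tanφ: φ̇ = rω(d cosθ + r)/(d² + r² + 2dr cosθ).
d² + r² + 2dr cosθ = |CA|² = 0.0382345 m²;  d cosθ + r = +0.18814 m.
|ω_lever| = |0.055·8.17·+0.18814| / 0.0382345 = 2.2112 rad/s.

2.21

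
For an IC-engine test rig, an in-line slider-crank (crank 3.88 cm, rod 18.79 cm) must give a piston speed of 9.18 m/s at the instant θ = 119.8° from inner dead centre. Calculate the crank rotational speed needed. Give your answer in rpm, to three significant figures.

For an in-line slider-crank, |v_piston| = rω|sinθ|·[1 + r cosθ/√(L² − r² sin²θ)].
With r = 0.0388 m, L = 0.1879 m, θ = 119.8°: the bracketed kinematic factor |dx/dθ| = 0.030157 m.
ω = v/|dx/dθ| = 9.18/0.030157 = 304.4 rad/s.
N = 60ω/(2π) = 2906.8 rpm.

2910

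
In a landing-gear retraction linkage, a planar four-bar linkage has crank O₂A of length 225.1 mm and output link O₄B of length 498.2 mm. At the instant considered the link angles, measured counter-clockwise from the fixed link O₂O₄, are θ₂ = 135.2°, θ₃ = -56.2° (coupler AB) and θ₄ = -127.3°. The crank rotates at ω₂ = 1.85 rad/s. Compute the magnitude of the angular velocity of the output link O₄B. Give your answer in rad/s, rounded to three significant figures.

ω₂ = 1.85 rad/s
Differentiating the loop-closure r₂e^{iθ₂}+r₃e^{iθ₃}=r₁+r₄e^{iθ₄} gives r₂ω₂e^{iθ₂}+r₃ω₃e^{iθ₃}=r₄ω₄e^{iθ₄}.
Eliminating the other unknown: ω₄ = r₂ω₂ sin(θ₂−θ₃) / [r₄ sin(θ₄−θ₃)].
Numerator sine = -0.19766; denominator sine = -0.94609.
Result = 0.2251·1.85·(-0.19766) / (0.4982·(-0.94609)) = +0.17463 rad/s; magnitude 0.17463 rad/s.

0.175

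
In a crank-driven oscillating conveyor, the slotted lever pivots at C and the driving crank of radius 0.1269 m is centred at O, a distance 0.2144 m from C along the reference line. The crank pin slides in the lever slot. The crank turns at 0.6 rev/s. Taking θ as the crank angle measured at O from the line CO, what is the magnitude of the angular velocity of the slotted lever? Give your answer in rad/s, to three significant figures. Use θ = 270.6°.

0.986

ω = 3.77 rad/s (from 0.6 rev/s).
Crank pin A relative to C: A = (d + r cosθ, r sinθ); lever angle φ = atan2(r sinθ, d + r cosθ).
Differentiating tanφ: φ̇ = rω(d cosθ + r)/(d² + r² + 2dr cosθ).
d² + r² + 2dr cosθ = |CA|² = 0.0626408 m²;  d cosθ + r = +0.12915 m.
|ω_lever| = |0.1269·3.77·+0.12915| / 0.0626408 = 0.98631 rad/s.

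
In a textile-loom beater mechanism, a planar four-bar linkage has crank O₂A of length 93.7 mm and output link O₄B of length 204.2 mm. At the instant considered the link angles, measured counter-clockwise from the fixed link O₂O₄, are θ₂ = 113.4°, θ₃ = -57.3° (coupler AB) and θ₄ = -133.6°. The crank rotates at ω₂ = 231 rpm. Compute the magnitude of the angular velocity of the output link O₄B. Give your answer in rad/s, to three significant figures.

1.85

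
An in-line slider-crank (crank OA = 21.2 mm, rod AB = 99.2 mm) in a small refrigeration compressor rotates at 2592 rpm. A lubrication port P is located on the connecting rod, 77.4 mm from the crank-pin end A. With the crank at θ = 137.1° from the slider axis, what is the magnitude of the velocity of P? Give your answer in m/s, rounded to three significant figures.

ω = 271.4 rad/s.  Crank-pin speed |V_A| = rω = 5.7544 m/s, perpendicular to OA.
Rod angle: sinφ = −(r/L) sinθ ⇒ φ = -8.365°; ω_rod = −rω cosθ/√(L²−r²sin²θ) = +42.95 rad/s.
V_P = V_A + ω_rod × AP, with AP = 0.0774 m along the rod.
Components: V_Px = −rω sinθ − a·ω_rod·sinφ = -3.4335 m/s;  V_Py = rω cosθ + a·ω_rod·cosφ = -0.92635 m/s.
|V_P| = √(V_Px² + V_Py²) = 3.5563 m/s.

3.56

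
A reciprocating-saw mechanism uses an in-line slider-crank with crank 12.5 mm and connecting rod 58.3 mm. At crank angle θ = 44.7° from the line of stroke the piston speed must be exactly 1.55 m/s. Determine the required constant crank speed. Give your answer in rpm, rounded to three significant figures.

For an in-line slider-crank, |v_piston| = rω|sinθ|·[1 + r cosθ/√(L² − r² sin²θ)].
With r = 0.0125 m, L = 0.0583 m, θ = 44.7°: the bracketed kinematic factor |dx/dθ| = 0.010148 m.
ω = v/|dx/dθ| = 1.55/0.010148 = 152.74 rad/s.
N = 60ω/(2π) = 1458.6 rpm.

1460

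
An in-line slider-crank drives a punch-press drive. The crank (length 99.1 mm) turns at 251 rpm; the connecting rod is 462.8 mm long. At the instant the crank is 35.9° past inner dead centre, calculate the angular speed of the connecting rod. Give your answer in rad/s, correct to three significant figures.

4.60

ω = 26.28 rad/s (converted from 251 rpm).
The rod makes angle φ with the slider axis where L sinφ = r sinθ; differentiating, L cosφ·φ̇ = r ω cosθ.
L cosφ = √(L² − r² sin²θ) = 0.45914 m.
|ω_rod| = r ω |cosθ| / √(L² − r² sin²θ) = 0.0991·26.28·0.81004/0.45914 = 4.5956 rad/s.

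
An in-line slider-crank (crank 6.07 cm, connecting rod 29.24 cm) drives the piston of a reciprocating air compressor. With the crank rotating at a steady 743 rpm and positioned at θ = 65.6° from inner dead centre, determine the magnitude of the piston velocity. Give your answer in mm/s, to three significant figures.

4680

ω = 2π·743/60 = 77.81 rad/s
For an in-line slider-crank, x = r cosθ + √(L² − r² sin²θ), so v = −rω sinθ·[1 + r cosθ/√(L² − r² sin²θ)].
With r = 0.0607 m, L = 0.2924 m, θ = 65.6°: √(L² − r² sin²θ) = 0.28713 m.
v = −0.0607·77.81·0.91068·[1 + 0.0607·0.41310/0.28713] = -4.6767 m/s.
|v| = 4.6767 m/s = 4676.7 mm/s.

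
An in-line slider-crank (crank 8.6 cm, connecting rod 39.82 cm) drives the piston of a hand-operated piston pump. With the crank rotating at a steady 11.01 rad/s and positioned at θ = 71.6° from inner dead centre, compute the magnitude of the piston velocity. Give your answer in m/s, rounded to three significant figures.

ω = 11.01 rad/s
For an in-line slider-crank, x = r cosθ + √(L² − r² sin²θ), so v = −rω sinθ·[1 + r cosθ/√(L² − r² sin²θ)].
With r = 0.086 m, L = 0.3982 m, θ = 71.6°: √(L² − r² sin²θ) = 0.38975 m.
v = −0.086·11.01·0.94888·[1 + 0.086·0.31565/0.38975] = -0.96103 m/s.
|v| = 0.96103 m/s.

0.961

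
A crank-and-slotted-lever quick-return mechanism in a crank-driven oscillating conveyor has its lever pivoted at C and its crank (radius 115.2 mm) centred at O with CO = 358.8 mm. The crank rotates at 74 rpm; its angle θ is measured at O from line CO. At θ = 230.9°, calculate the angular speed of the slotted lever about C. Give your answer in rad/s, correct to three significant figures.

ω = 7.749 rad/s (from 74 rpm).
Crank pin A relative to C: A = (d + r cosθ, r sinθ); lever angle φ = atan2(r sinθ, d + r cosθ).
Differentiating tanφ: φ̇ = rω(d cosθ + r)/(d² + r² + 2dr cosθ).
d² + r² + 2dr cosθ = |CA|² = 0.0898721 m²;  d cosθ + r = -0.11109 m.
|ω_lever| = |0.1152·7.749·-0.11109| / 0.0898721 = 1.1034 rad/s.

1.10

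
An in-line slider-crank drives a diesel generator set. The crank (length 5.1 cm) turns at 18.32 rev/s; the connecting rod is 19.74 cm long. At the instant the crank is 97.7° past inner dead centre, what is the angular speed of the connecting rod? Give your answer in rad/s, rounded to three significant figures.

ω = 115.1 rad/s (converted from 18.32 rev/s).
The rod makes angle φ with the slider axis where L sinφ = r sinθ; differentiating, L cosφ·φ̇ = r ω cosθ.
L cosφ = √(L² − r² sin²θ) = 0.19082 m.
|ω_rod| = r ω |cosθ| / √(L² − r² sin²θ) = 0.051·115.1·0.13399/0.19082 = 4.122 rad/s.

4.12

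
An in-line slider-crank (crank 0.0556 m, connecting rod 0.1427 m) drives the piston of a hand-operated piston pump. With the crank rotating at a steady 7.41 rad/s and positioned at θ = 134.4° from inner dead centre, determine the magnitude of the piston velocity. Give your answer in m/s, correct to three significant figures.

ω = 7.41 rad/s
For an in-line slider-crank, x = r cosθ + √(L² − r² sin²θ), so v = −rω sinθ·[1 + r cosθ/√(L² − r² sin²θ)].
With r = 0.0556 m, L = 0.1427 m, θ = 134.4°: √(L² − r² sin²θ) = 0.13706 m.
v = −0.0556·7.41·0.71447·[1 + 0.0556·-0.69966/0.13706] = -0.21081 m/s.
|v| = 0.21081 m/s.

0.211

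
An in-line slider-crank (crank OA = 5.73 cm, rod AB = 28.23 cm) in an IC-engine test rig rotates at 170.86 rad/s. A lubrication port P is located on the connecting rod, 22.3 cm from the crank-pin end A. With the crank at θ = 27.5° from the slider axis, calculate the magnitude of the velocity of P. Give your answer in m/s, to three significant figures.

5.48

ω = 170.9 rad/s.  Crank-pin speed |V_A| = rω = 9.7903 m/s, perpendicular to OA.
Rod angle: sinφ = −(r/L) sinθ ⇒ φ = -5.378°; ω_rod = −rω cosθ/√(L²−r²sin²θ) = -30.898 rad/s.
V_P = V_A + ω_rod × AP, with AP = 0.223 m along the rod.
Components: V_Px = −rω sinθ − a·ω_rod·sinφ = -5.1664 m/s;  V_Py = rω cosθ + a·ω_rod·cosφ = +1.8242 m/s.
|V_P| = √(V_Px² + V_Py²) = 5.479 m/s.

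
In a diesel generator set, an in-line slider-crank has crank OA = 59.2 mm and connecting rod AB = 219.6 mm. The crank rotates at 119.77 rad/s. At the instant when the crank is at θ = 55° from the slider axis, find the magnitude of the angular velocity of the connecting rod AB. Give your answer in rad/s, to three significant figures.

ω = 119.8 rad/s
The rod makes angle φ with the slider axis where L sinφ = r sinθ; differentiating, L cosφ·φ̇ = r ω cosθ.
L cosφ = √(L² − r² sin²θ) = 0.21418 m.
|ω_rod| = r ω |cosθ| / √(L² − r² sin²θ) = 0.0592·119.8·0.57358/0.21418 = 18.988 rad/s.

19.0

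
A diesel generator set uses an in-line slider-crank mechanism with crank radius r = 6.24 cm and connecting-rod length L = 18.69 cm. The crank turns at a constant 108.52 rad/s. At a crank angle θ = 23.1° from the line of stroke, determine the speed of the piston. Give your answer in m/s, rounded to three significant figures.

3.48

ω = 108.5 rad/s
For an in-line slider-crank, x = r cosθ + √(L² − r² sin²θ), so v = −rω sinθ·[1 + r cosθ/√(L² − r² sin²θ)].
With r = 0.0624 m, L = 0.1869 m, θ = 23.1°: √(L² − r² sin²θ) = 0.18529 m.
v = −0.0624·108.5·0.39234·[1 + 0.0624·0.91982/0.18529] = -3.4798 m/s.
|v| = 3.4798 m/s.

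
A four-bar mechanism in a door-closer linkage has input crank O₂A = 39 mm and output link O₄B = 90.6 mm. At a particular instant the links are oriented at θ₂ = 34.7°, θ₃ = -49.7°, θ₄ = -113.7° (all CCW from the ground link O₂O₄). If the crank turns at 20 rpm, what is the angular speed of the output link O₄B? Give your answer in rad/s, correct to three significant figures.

0.998

ω₂ = 2.094 rad/s (from 20 rpm).
Differentiating the loop-closure r₂e^{iθ₂}+r₃e^{iθ₃}=r₁+r₄e^{iθ₄} gives r₂ω₂e^{iθ₂}+r₃ω₃e^{iθ₃}=r₄ω₄e^{iθ₄}.
Eliminating the other unknown: ω₄ = r₂ω₂ sin(θ₂−θ₃) / [r₄ sin(θ₄−θ₃)].
Numerator sine = +0.99523; denominator sine = -0.89879.
Result = 0.039·2.094·(+0.99523) / (0.0906·(-0.89879)) = -0.99829 rad/s; magnitude 0.99829 rad/s.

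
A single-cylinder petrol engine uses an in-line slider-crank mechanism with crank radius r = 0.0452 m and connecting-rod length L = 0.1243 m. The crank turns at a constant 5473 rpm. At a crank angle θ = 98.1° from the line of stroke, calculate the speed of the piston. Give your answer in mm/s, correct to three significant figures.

24200

ω = 2π·5473/60 = 573.1 rad/s
For an in-line slider-crank, x = r cosθ + √(L² − r² sin²θ), so v = −rω sinθ·[1 + r cosθ/√(L² − r² sin²θ)].
With r = 0.0452 m, L = 0.1243 m, θ = 98.1°: √(L² − r² sin²θ) = 0.11597 m.
v = −0.0452·573.1·0.99002·[1 + 0.0452·-0.14090/0.11597] = -24.239 m/s.
|v| = 24.239 m/s = 24239 mm/s.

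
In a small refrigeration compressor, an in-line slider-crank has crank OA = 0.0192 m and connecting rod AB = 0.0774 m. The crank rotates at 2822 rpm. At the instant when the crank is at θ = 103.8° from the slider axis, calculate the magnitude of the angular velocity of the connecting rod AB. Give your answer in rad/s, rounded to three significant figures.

ω = 295.5 rad/s (converted from 2822 rpm).
The rod makes angle φ with the slider axis where L sinφ = r sinθ; differentiating, L cosφ·φ̇ = r ω cosθ.
L cosφ = √(L² − r² sin²θ) = 0.075121 m.
|ω_rod| = r ω |cosθ| / √(L² − r² sin²θ) = 0.0192·295.5·0.23853/0.075121 = 18.017 rad/s.

18.0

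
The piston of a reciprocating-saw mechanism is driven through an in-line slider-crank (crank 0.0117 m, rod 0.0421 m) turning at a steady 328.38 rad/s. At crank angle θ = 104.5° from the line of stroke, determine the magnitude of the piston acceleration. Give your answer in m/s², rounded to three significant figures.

ω = 328.4 rad/s
x(θ) = r cosθ + √(L² − r² sin²θ); with ω constant, a = ω²·d²x/dθ².
d²x/dθ² = −r cosθ − r²(cos2θ)/√u − r⁴ sin²2θ/(4u^{3/2}),  u = L² − r² sin²θ = 0.0016441 m².
Substituting r = 0.0117 m, L = 0.0421 m, θ = 104.5°: d²x/dθ² = +0.0058657 m.
a = ω²·d²x/dθ² = (328.4)²·(+0.0058657) = +632.52 m/s²;  |a| = 632.52 m/s².

633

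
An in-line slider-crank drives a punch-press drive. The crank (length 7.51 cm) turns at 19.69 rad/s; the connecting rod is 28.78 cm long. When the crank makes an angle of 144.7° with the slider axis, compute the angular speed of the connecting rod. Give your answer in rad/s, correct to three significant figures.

ω = 19.69 rad/s
The rod makes angle φ with the slider axis where L sinφ = r sinθ; differentiating, L cosφ·φ̇ = r ω cosθ.
L cosφ = √(L² − r² sin²θ) = 0.28451 m.
|ω_rod| = r ω |cosθ| / √(L² − r² sin²θ) = 0.0751·19.69·0.81614/0.28451 = 4.2418 rad/s.

4.24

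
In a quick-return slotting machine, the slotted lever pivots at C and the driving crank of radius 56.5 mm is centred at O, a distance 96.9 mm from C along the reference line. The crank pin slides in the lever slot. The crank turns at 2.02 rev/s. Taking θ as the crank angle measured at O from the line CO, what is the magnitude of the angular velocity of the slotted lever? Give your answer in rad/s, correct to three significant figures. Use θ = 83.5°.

3.50

ω = 12.69 rad/s (from 2.02 rev/s).
Crank pin A relative to C: A = (d + r cosθ, r sinθ); lever angle φ = atan2(r sinθ, d + r cosθ).
Differentiating tanφ: φ̇ = rω(d cosθ + r)/(d² + r² + 2dr cosθ).
d² + r² + 2dr cosθ = |CA|² = 0.0138214 m²;  d cosθ + r = +0.067469 m.
|ω_lever| = |0.0565·12.69·+0.067469| / 0.0138214 = 3.5005 rad/s.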